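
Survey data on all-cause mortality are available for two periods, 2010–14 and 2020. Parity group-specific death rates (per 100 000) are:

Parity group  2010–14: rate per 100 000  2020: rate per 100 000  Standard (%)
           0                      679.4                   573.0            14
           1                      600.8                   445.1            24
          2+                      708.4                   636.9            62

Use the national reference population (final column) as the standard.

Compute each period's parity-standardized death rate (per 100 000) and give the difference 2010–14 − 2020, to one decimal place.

96.6

Standard weights: 0.14, 0.24, 0.62.
2010–14: 0.1400×679.4 + 0.2400×600.8 + 0.6200×708.4 = 678.5160 per 100 000.
2020: 0.1400×573.0 + 0.2400×445.1 + 0.6200×636.9 = 581.9220 per 100 000.
Difference = 678.5160 − 581.9220 = 96.5940.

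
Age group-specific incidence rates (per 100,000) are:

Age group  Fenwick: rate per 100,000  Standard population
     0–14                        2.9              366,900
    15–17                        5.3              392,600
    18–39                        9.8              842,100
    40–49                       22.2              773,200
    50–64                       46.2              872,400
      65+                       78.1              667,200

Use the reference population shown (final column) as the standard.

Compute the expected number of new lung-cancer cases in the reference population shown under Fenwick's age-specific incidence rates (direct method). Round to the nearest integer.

1210

Expected new lung-cancer cases = Σ (standard pop × age-specific rate ÷ 100,000)
= 366,900×2.9/100,000 + 392,600×5.3/100,000 + 842,100×9.8/100,000 + 773,200×22.2/100,000 + 872,400×46.2/100,000 + 667,200×78.1/100,000
= 10.64 + 20.81 + 82.53 + 171.65 + 403.05 + 521.08 = 1209.76.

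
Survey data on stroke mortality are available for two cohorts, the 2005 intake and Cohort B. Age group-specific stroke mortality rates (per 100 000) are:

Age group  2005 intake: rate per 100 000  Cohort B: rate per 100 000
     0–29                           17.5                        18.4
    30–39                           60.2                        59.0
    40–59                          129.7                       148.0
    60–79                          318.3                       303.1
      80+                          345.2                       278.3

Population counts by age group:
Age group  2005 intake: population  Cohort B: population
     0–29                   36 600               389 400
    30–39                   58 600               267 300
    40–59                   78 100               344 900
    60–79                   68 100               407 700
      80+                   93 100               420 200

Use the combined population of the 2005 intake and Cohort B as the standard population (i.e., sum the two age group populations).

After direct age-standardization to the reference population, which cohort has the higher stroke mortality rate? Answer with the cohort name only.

2005 intake

Combined standard total = 2 164 000; weights = 0.1969, 0.1506, 0.1955, 0.2199, 0.2372.
The 2005 intake: 0.1969×17.5 + 0.1506×60.2 + 0.1955×129.7 + 0.2199×318.3 + 0.2372×345.2 = 189.7299 per 100 000.
Cohort B: 0.1969×18.4 + 0.1506×59.0 + 0.1955×148.0 + 0.2199×303.1 + 0.2372×278.3 = 174.0928 per 100 000.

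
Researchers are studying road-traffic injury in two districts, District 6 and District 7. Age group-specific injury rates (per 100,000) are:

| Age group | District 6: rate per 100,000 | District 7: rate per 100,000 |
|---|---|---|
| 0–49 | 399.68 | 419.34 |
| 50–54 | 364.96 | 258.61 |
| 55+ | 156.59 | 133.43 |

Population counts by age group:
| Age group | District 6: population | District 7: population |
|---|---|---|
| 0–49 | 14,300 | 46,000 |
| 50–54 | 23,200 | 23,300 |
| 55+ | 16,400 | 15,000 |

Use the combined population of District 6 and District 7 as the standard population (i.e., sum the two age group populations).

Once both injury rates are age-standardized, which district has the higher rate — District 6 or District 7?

Combined standard total = 138,200; weights = 0.4363, 0.3365, 0.2272.
District 6: 0.4363×399.68 + 0.3365×364.96 + 0.2272×156.59 = 332.7661 per 100,000.
District 7: 0.4363×419.34 + 0.3365×258.61 + 0.2272×133.43 = 300.2986 per 100,000.
The crude rates (310.77 vs 324.04) would put District 7 higher, but that reflects its age composition; once standardized to a common age structure, District 6 has the higher underlying rate.

District 6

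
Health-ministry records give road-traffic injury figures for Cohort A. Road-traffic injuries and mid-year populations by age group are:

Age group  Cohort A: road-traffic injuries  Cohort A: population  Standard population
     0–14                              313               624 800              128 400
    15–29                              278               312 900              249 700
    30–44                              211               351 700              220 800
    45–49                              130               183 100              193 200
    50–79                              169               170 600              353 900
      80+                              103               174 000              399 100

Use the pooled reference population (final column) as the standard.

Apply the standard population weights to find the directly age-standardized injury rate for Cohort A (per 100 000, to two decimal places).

73.95

Age-specific rates per 100 000 for Cohort A: 50.10, 88.85, 59.99, 71.00, 99.06, 59.20.
Standard total = 1 545 100; weights = 0.0831, 0.1616, 0.1429, 0.1250, 0.2290, 0.2583.
Standardized rate: 0.0831×50.10 + 0.1616×88.85 + 0.1429×59.99 + 0.1250×71.00 + 0.2290×99.06 + 0.2583×59.20 = 73.9525 per 100 000.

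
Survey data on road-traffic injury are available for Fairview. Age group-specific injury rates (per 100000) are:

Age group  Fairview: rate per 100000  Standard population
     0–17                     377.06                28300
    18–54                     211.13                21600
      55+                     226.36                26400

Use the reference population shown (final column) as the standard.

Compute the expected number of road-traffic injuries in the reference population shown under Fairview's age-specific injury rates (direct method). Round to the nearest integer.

212

Expected road-traffic injuries = Σ (standard pop × age-specific rate ÷ 100000)
= 28300×377.06/100000 + 21600×211.13/100000 + 26400×226.36/100000
= 106.71 + 45.60 + 59.76 = 212.07.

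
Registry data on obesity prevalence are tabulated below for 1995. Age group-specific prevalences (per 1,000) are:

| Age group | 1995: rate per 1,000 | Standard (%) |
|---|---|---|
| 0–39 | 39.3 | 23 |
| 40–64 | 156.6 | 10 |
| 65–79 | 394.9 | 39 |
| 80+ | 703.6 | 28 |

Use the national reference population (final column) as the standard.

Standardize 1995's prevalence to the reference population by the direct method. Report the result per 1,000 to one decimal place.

375.7

Standard weights: 0.23, 0.10, 0.39, 0.28.
Standardized rate: 0.2300×39.3 + 0.1000×156.6 + 0.3900×394.9 + 0.2800×703.6 = 375.7180 per 1,000.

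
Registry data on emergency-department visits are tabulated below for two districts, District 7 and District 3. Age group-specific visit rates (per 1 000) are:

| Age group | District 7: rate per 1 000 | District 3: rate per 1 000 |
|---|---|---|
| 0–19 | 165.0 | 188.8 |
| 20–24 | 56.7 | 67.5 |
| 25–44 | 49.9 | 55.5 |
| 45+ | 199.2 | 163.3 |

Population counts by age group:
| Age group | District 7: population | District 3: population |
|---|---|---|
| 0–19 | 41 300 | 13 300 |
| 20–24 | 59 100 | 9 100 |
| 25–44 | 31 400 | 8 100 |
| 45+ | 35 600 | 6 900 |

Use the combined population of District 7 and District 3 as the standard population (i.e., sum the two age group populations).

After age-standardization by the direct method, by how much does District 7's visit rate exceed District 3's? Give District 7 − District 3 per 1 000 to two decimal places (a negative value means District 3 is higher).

-3.57

Combined standard total = 204 800; weights = 0.2666, 0.3330, 0.1929, 0.2075.
District 7: 0.2666×165.0 + 0.3330×56.7 + 0.1929×49.9 + 0.2075×199.2 = 113.8330 per 1 000.
District 3: 0.2666×188.8 + 0.3330×67.5 + 0.1929×55.5 + 0.2075×163.3 = 117.4047 per 1 000.
Difference = 113.8330 − 117.4047 = -3.5717.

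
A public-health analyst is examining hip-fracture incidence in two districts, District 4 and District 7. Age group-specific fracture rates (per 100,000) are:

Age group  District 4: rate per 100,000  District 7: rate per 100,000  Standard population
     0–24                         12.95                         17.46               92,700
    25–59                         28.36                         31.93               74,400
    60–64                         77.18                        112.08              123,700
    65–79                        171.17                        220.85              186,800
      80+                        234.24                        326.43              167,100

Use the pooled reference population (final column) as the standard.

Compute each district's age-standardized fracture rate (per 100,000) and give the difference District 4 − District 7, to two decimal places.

-46.05

Standard total = 644,700; weights = 0.1438, 0.1154, 0.1919, 0.2897, 0.2592.
District 4: 0.1438×12.95 + 0.1154×28.36 + 0.1919×77.18 + 0.2897×171.17 + 0.2592×234.24 = 130.2523 per 100,000.
District 7: 0.1438×17.46 + 0.1154×31.93 + 0.1919×112.08 + 0.2897×220.85 + 0.2592×326.43 = 176.2985 per 100,000.
Difference = 130.2523 − 176.2985 = -46.0462.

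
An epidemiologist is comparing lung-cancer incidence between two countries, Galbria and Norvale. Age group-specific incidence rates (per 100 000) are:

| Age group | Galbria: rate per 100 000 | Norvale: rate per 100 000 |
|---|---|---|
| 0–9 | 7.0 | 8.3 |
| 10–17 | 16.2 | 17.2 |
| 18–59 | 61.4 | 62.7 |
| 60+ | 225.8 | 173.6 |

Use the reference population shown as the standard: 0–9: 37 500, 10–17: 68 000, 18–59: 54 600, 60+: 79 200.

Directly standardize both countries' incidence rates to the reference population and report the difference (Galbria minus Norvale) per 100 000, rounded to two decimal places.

Standard total = 239 300; weights = 0.1567, 0.2842, 0.2282, 0.3310.
Galbria: 0.1567×7.0 + 0.2842×16.2 + 0.2282×61.4 + 0.3310×225.8 = 94.4417 per 100 000.
Norvale: 0.1567×8.3 + 0.2842×17.2 + 0.2282×62.7 + 0.3310×173.6 = 77.9498 per 100 000.
Difference = 94.4417 − 77.9498 = 16.4919.

16.49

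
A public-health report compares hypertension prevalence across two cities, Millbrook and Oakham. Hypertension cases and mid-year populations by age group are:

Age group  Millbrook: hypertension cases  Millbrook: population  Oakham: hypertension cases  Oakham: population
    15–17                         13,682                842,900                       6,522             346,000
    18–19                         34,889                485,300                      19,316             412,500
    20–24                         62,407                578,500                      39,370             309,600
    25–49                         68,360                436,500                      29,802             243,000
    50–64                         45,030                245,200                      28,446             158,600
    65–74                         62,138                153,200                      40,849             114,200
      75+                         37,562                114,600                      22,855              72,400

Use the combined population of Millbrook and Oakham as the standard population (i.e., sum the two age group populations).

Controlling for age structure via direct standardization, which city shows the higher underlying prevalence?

Millbrook

Age-specific rates per 1,000 for Millbrook: 16.232, 71.892, 107.877, 156.609, 183.646, 405.601, 327.766.
For Oakham: 18.850, 46.827, 127.164, 122.642, 179.357, 357.697, 315.677.
Combined standard total = 4,512,500; weights = 0.2635, 0.1990, 0.1968, 0.1506, 0.0895, 0.0593, 0.0414.
Millbrook: 0.2635×16.232 + 0.1990×71.892 + 0.1968×107.877 + 0.1506×156.609 + 0.0895×183.646 + 0.0593×405.601 + 0.0414×327.766 = 117.4450 per 1,000.
Oakham: 0.2635×18.850 + 0.1990×46.827 + 0.1968×127.164 + 0.1506×122.642 + 0.0895×179.357 + 0.0593×357.697 + 0.0414×315.677 = 108.1053 per 1,000.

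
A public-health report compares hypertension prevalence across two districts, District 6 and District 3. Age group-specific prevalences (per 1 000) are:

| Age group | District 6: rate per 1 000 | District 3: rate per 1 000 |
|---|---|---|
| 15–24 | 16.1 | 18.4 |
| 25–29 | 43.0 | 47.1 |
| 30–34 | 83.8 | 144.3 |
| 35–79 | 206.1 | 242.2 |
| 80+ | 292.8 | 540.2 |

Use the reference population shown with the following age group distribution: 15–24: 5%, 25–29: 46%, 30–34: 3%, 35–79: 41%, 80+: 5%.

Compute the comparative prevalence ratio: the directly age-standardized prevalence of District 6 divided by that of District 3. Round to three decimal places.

Standard weights: 0.05, 0.46, 0.03, 0.41, 0.05.
District 6: 0.0500×16.1 + 0.4600×43.0 + 0.0300×83.8 + 0.4100×206.1 + 0.0500×292.8 = 122.2400 per 1 000.
District 3: 0.0500×18.4 + 0.4600×47.1 + 0.0300×144.3 + 0.4100×242.2 + 0.0500×540.2 = 153.2270 per 1 000.
Ratio = 122.2400 ÷ 153.2270 = 0.79777.

0.798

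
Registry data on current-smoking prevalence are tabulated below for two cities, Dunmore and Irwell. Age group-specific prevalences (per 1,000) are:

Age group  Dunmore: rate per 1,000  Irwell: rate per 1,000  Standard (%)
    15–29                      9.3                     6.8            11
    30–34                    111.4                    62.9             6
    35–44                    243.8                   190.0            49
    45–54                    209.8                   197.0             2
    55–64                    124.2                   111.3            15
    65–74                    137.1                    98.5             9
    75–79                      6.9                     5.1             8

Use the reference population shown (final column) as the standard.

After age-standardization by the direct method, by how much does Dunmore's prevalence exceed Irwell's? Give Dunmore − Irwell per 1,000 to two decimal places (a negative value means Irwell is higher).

35.36

Standard weights: 0.11, 0.06, 0.49, 0.02, 0.15, 0.09, 0.08.
Dunmore: 0.1100×9.3 + 0.0600×111.4 + 0.4900×243.8 + 0.0200×209.8 + 0.1500×124.2 + 0.0900×137.1 + 0.0800×6.9 = 162.8860 per 1,000.
Irwell: 0.1100×6.8 + 0.0600×62.9 + 0.4900×190.0 + 0.0200×197.0 + 0.1500×111.3 + 0.0900×98.5 + 0.0800×5.1 = 127.5300 per 1,000.
Difference = 162.8860 − 127.5300 = 35.3560.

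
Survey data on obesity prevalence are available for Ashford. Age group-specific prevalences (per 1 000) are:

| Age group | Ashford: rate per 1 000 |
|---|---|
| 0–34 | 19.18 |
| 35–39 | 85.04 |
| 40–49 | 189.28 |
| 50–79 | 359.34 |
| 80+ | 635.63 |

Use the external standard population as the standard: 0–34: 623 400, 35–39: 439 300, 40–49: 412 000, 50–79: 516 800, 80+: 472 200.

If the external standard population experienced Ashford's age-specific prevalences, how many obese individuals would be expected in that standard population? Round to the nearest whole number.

613150

Expected obese individuals = Σ (standard pop × age-specific rate ÷ 1 000)
= 623 400×19.18/1 000 + 439 300×85.04/1 000 + 412 000×189.28/1 000 + 516 800×359.34/1 000 + 472 200×635.63/1 000
= 11956.81 + 37358.07 + 77983.36 + 185706.91 + 300144.49 = 613149.64.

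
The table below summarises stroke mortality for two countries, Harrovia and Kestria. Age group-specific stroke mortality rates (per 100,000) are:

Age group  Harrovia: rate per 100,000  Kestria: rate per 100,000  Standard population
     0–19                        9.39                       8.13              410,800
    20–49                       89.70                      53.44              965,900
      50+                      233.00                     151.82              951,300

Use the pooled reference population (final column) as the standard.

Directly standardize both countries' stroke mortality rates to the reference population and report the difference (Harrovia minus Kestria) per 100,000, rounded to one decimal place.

Standard total = 2,328,000; weights = 0.1765, 0.4149, 0.4086.
Harrovia: 0.1765×9.39 + 0.4149×89.70 + 0.4086×233.00 = 134.0857 per 100,000.
Kestria: 0.1765×8.13 + 0.4149×53.44 + 0.4086×151.82 = 85.6460 per 100,000.
Difference = 134.0857 − 85.6460 = 48.4397.

48.4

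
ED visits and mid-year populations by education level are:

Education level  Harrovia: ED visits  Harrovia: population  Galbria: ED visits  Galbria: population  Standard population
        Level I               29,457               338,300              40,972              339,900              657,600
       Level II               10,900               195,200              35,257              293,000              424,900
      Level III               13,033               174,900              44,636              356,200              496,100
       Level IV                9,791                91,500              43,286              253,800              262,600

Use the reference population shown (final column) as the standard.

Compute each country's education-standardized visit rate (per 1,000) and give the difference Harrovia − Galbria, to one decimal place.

-49.6

Education-specific rates per 1,000 for Harrovia: 87.074, 55.840, 74.517, 107.005.
For Galbria: 120.541, 120.331, 125.312, 170.552.
Standard total = 1,841,200; weights = 0.3572, 0.2308, 0.2694, 0.1426.
Harrovia: 0.3572×87.074 + 0.2308×55.840 + 0.2694×74.517 + 0.1426×107.005 = 79.3252 per 1,000.
Galbria: 0.3572×120.541 + 0.2308×120.331 + 0.2694×125.312 + 0.1426×170.552 = 128.9108 per 1,000.
Difference = 79.3252 − 128.9108 = -49.5856.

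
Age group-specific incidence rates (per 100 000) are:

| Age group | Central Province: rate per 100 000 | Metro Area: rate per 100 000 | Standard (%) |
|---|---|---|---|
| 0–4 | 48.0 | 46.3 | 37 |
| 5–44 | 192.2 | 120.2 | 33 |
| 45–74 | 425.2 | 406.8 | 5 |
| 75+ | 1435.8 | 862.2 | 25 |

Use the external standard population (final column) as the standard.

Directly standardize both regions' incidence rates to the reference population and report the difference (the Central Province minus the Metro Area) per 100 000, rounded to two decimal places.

Standard weights: 0.37, 0.33, 0.05, 0.25.
The Central Province: 0.3700×48.0 + 0.3300×192.2 + 0.0500×425.2 + 0.2500×1435.8 = 461.3960 per 100 000.
The Metro Area: 0.3700×46.3 + 0.3300×120.2 + 0.0500×406.8 + 0.2500×862.2 = 292.6870 per 100 000.
Difference = 461.3960 − 292.6870 = 168.7090.

168.71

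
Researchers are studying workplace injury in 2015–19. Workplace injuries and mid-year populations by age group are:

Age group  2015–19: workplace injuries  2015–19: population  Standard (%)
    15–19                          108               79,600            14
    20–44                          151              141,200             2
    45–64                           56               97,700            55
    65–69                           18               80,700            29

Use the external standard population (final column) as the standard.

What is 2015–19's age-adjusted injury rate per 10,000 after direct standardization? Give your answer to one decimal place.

5.9

Age-specific rates per 10,000 for 2015–19: 13.57, 10.69, 5.73, 2.23.
Standard weights: 0.14, 0.02, 0.55, 0.29.
Standardized rate: 0.1400×13.57 + 0.0200×10.69 + 0.5500×5.73 + 0.2900×2.23 = 5.9127 per 10,000.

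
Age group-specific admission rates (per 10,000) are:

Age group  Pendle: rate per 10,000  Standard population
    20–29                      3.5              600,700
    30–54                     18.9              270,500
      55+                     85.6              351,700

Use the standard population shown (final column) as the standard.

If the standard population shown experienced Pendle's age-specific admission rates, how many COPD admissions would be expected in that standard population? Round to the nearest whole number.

Expected COPD admissions = Σ (standard pop × age-specific rate ÷ 10,000)
= 600,700×3.5/10,000 + 270,500×18.9/10,000 + 351,700×85.6/10,000
= 210.25 + 511.25 + 3010.55 = 3732.04.

3732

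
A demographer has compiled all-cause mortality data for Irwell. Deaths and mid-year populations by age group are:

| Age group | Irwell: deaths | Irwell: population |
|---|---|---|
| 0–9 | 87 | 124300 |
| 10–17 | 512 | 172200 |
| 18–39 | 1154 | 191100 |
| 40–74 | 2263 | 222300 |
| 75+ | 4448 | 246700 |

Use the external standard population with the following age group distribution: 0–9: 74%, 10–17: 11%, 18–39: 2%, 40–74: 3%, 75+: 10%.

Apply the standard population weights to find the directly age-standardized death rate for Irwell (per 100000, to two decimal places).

307.42

Age-specific rates per 100000 for Irwell: 69.99, 297.33, 603.87, 1017.99, 1803.00.
Standard weights: 0.74, 0.11, 0.02, 0.03, 0.10.
Standardized rate: 0.7400×69.99 + 0.1100×297.33 + 0.0200×603.87 + 0.0300×1017.99 + 0.1000×1803.00 = 307.4174 per 100000.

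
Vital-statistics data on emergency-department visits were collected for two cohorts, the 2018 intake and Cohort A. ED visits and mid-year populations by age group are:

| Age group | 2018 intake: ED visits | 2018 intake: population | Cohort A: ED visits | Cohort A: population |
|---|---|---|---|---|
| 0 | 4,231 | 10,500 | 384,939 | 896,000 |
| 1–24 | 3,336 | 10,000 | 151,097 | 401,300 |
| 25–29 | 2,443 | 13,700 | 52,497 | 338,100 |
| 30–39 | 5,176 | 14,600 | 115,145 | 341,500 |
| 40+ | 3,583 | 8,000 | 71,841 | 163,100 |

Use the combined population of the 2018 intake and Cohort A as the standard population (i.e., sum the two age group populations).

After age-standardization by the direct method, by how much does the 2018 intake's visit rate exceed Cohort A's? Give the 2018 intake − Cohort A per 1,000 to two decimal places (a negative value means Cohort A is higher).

Age-specific rates per 1,000 for the 2018 intake: 402.952, 333.600, 178.321, 354.521, 447.875.
For Cohort A: 429.619, 376.519, 155.271, 337.174, 440.472.
Combined standard total = 2,196,800; weights = 0.4126, 0.1872, 0.1601, 0.1621, 0.0779.
The 2018 intake: 0.4126×402.952 + 0.1872×333.600 + 0.1601×178.321 + 0.1621×354.521 + 0.0779×447.875 = 349.6429 per 1,000.
Cohort A: 0.4126×429.619 + 0.1872×376.519 + 0.1601×155.271 + 0.1621×337.174 + 0.0779×440.472 = 361.6027 per 1,000.
Difference = 349.6429 − 361.6027 = -11.9598.

-11.96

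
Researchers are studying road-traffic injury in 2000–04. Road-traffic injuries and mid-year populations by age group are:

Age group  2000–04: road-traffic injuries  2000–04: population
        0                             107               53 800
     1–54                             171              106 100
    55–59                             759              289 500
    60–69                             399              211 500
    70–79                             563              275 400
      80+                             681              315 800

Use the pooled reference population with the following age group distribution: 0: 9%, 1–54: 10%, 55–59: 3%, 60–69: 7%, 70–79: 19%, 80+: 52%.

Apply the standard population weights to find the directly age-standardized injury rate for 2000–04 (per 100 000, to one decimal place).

206.1

Age-specific rates per 100 000 for 2000–04: 198.88, 161.17, 262.18, 188.65, 204.43, 215.64.
Standard weights: 0.09, 0.10, 0.03, 0.07, 0.19, 0.52.
Standardized rate: 0.0900×198.88 + 0.1000×161.17 + 0.0300×262.18 + 0.0700×188.65 + 0.1900×204.43 + 0.5200×215.64 = 206.0634 per 100 000.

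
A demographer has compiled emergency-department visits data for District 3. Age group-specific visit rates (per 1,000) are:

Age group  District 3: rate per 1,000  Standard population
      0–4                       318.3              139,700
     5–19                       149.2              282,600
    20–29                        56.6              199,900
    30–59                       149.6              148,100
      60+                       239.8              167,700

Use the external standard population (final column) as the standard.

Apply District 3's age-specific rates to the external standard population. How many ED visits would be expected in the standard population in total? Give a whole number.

Expected ED visits = Σ (standard pop × age-specific rate ÷ 1,000)
= 139,700×318.3/1,000 + 282,600×149.2/1,000 + 199,900×56.6/1,000 + 148,100×149.6/1,000 + 167,700×239.8/1,000
= 44466.51 + 42163.92 + 11314.34 + 22155.76 + 40214.46 = 160314.99.

160315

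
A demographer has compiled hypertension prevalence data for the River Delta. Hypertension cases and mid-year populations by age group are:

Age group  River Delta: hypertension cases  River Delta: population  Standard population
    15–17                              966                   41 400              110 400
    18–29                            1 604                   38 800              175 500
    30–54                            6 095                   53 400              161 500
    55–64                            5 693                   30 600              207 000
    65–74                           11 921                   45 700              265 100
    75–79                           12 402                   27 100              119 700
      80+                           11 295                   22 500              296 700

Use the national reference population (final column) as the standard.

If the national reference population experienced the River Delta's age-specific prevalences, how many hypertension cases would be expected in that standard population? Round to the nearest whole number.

Age-specific rates per 1 000 for the River Delta: 23.333, 41.340, 114.139, 186.046, 260.853, 457.638, 502.000.
Expected hypertension cases = Σ (standard pop × age-specific rate ÷ 1 000)
= 110 400×23.333/1 000 + 175 500×41.340/1 000 + 161 500×114.139/1 000 + 207 000×186.046/1 000 + 265 100×260.853/1 000 + 119 700×457.638/1 000 + 296 700×502.000/1 000
= 2576.00 + 7255.21 + 18433.38 + 38511.47 + 69152.23 + 54779.31 + 148943.40 = 339651.00.

339651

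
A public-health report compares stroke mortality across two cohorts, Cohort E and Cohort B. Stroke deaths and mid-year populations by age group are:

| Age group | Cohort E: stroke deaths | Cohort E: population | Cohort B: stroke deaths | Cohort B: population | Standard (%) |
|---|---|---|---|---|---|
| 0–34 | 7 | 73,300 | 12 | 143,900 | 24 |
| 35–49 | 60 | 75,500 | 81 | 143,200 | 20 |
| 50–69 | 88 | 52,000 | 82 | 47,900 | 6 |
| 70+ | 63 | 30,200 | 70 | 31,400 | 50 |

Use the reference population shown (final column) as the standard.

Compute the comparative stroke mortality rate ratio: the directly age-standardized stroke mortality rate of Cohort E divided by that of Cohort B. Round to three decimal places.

Age-specific rates per 100,000 for Cohort E: 9.55, 79.47, 169.23, 208.61.
For Cohort B: 8.34, 56.56, 171.19, 222.93.
Standard weights: 0.24, 0.20, 0.06, 0.50.
Cohort E: 0.2400×9.55 + 0.2000×79.47 + 0.0600×169.23 + 0.5000×208.61 = 132.6445 per 100,000.
Cohort B: 0.2400×8.34 + 0.2000×56.56 + 0.0600×171.19 + 0.5000×222.93 = 135.0506 per 100,000.
Ratio = 132.6445 ÷ 135.0506 = 0.98218.

0.982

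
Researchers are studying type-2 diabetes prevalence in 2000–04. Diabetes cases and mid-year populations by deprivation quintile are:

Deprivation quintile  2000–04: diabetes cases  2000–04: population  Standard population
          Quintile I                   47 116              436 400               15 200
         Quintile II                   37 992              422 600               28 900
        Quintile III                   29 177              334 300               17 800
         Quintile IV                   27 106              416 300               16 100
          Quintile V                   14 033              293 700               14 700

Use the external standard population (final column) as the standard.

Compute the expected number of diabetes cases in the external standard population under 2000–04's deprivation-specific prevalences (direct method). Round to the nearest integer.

Deprivation-specific rates per 1 000 for 2000–04: 107.965, 89.901, 87.278, 65.112, 47.780.
Expected diabetes cases = Σ (standard pop × deprivation-specific rate ÷ 1 000)
= 15 200×107.965/1 000 + 28 900×89.901/1 000 + 17 800×87.278/1 000 + 16 100×65.112/1 000 + 14 700×47.780/1 000
= 1641.07 + 2598.13 + 1553.55 + 1048.30 + 702.37 = 7543.41.

7543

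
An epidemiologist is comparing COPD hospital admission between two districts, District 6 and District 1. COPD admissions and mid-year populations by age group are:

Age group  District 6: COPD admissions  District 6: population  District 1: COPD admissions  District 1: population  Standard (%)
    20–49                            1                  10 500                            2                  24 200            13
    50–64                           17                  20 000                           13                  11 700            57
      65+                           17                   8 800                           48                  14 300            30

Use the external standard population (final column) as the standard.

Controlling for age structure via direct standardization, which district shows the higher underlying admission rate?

District 1

Age-specific rates per 10 000 for District 6: 0.95, 8.50, 19.32.
For District 1: 0.83, 11.11, 33.57.
Standard weights: 0.13, 0.57, 0.30.
District 6: 0.1300×0.95 + 0.5700×8.50 + 0.3000×19.32 = 10.7643 per 10 000.
District 1: 0.1300×0.83 + 0.5700×11.11 + 0.3000×33.57 = 16.5107 per 10 000.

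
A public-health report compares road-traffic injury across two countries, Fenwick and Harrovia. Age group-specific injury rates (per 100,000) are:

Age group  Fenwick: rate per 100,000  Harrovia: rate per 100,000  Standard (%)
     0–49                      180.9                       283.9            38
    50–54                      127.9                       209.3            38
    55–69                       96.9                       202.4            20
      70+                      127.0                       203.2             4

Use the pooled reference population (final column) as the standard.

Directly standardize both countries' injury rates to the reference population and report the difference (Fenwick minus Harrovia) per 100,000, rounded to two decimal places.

Standard weights: 0.38, 0.38, 0.20, 0.04.
Fenwick: 0.3800×180.9 + 0.3800×127.9 + 0.2000×96.9 + 0.0400×127.0 = 141.8040 per 100,000.
Harrovia: 0.3800×283.9 + 0.3800×209.3 + 0.2000×202.4 + 0.0400×203.2 = 236.0240 per 100,000.
Difference = 141.8040 − 236.0240 = -94.2200.

-94.22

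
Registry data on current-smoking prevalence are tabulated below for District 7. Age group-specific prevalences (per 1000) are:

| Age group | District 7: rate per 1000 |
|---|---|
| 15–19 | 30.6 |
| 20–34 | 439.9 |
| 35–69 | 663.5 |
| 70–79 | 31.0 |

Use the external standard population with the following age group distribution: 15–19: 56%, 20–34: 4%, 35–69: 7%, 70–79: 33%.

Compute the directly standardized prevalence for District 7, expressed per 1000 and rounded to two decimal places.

91.41

Standard weights: 0.56, 0.04, 0.07, 0.33.
Standardized rate: 0.5600×30.6 + 0.0400×439.9 + 0.0700×663.5 + 0.3300×31.0 = 91.4070 per 1000.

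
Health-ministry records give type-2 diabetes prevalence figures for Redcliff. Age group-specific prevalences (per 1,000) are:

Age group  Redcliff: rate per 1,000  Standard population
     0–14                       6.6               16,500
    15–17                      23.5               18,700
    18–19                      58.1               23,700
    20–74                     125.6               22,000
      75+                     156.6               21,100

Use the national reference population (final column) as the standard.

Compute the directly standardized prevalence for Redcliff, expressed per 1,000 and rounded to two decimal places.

78.36

Standard total = 102,000; weights = 0.1618, 0.1833, 0.2324, 0.2157, 0.2069.
Standardized rate: 0.1618×6.6 + 0.1833×23.5 + 0.2324×58.1 + 0.2157×125.6 + 0.2069×156.6 = 78.3606 per 1,000.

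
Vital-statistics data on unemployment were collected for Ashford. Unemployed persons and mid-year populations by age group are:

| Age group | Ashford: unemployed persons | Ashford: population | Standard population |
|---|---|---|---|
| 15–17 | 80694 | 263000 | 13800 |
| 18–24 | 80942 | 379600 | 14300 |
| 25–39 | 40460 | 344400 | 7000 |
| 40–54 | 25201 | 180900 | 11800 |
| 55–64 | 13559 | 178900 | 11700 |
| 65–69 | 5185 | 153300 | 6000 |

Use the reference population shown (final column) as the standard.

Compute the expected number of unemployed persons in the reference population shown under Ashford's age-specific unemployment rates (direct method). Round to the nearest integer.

Age-specific rates per 1000 for Ashford: 306.821, 213.230, 117.480, 139.309, 75.791, 33.823.
Expected unemployed persons = Σ (standard pop × age-specific rate ÷ 1000)
= 13800×306.821/1000 + 14300×213.230/1000 + 7000×117.480/1000 + 11800×139.309/1000 + 11700×75.791/1000 + 6000×33.823/1000
= 4234.13 + 3049.18 + 822.36 + 1643.85 + 886.75 + 202.94 = 10839.21.

10839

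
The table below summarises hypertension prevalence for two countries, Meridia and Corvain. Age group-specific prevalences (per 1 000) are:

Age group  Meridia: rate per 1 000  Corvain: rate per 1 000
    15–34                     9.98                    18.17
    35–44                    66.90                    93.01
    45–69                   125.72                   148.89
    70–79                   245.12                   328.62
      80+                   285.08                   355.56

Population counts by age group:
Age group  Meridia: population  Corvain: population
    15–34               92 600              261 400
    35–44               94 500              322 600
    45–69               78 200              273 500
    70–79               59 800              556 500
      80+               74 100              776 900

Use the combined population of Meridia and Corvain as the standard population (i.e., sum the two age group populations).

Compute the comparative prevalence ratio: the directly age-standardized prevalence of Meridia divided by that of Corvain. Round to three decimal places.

0.779

Combined standard total = 2 590 100; weights = 0.1367, 0.1610, 0.1358, 0.2379, 0.3286.
Meridia: 0.1367×9.98 + 0.1610×66.90 + 0.1358×125.72 + 0.2379×245.12 + 0.3286×285.08 = 181.1989 per 1 000.
Corvain: 0.1367×18.17 + 0.1610×93.01 + 0.1358×148.89 + 0.2379×328.62 + 0.3286×355.56 = 232.6942 per 1 000.
Ratio = 181.1989 ÷ 232.6942 = 0.77870.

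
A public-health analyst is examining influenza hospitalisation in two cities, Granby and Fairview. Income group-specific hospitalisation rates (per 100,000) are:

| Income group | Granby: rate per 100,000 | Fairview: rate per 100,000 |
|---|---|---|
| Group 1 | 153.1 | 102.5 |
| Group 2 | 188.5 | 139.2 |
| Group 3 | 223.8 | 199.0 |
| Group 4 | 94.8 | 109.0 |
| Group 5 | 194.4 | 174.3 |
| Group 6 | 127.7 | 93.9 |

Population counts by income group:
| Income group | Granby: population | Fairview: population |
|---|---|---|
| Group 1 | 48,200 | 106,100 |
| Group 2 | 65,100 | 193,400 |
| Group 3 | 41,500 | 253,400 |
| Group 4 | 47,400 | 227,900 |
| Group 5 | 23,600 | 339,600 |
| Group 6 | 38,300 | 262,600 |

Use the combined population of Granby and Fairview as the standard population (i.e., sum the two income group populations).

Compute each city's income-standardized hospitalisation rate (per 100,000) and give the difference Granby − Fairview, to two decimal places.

Combined standard total = 1,647,100; weights = 0.0937, 0.1569, 0.1790, 0.1671, 0.2205, 0.1827.
Granby: 0.0937×153.1 + 0.1569×188.5 + 0.1790×223.8 + 0.1671×94.8 + 0.2205×194.4 + 0.1827×127.7 = 166.0365 per 100,000.
Fairview: 0.0937×102.5 + 0.1569×139.2 + 0.1790×199.0 + 0.1671×109.0 + 0.2205×174.3 + 0.1827×93.9 = 140.8852 per 100,000.
Difference = 166.0365 − 140.8852 = 25.1513.

25.15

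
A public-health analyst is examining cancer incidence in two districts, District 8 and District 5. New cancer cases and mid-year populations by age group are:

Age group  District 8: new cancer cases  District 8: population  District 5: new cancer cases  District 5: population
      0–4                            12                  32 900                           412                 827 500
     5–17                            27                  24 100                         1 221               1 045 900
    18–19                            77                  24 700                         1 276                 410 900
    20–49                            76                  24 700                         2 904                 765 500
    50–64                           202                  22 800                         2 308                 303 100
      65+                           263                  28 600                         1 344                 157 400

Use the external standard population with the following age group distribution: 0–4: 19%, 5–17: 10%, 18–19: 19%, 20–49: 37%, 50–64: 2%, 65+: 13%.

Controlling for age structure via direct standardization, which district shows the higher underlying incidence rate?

Age-specific rates per 100 000 for District 8: 36.47, 112.03, 311.74, 307.69, 885.96, 919.58.
For District 5: 49.79, 116.74, 310.54, 379.36, 761.46, 853.88.
Standard weights: 0.19, 0.10, 0.19, 0.37, 0.02, 0.13.
District 8: 0.1900×36.47 + 0.1000×112.03 + 0.1900×311.74 + 0.3700×307.69 + 0.0200×885.96 + 0.1300×919.58 = 328.4751 per 100 000.
District 5: 0.1900×49.79 + 0.1000×116.74 + 0.1900×310.54 + 0.3700×379.36 + 0.0200×761.46 + 0.1300×853.88 = 346.7324 per 100 000.
The crude rates (416.35 vs 269.64) would put District 8 higher, but that reflects its age composition; once standardized to a common age structure, District 5 has the higher underlying rate.

District 5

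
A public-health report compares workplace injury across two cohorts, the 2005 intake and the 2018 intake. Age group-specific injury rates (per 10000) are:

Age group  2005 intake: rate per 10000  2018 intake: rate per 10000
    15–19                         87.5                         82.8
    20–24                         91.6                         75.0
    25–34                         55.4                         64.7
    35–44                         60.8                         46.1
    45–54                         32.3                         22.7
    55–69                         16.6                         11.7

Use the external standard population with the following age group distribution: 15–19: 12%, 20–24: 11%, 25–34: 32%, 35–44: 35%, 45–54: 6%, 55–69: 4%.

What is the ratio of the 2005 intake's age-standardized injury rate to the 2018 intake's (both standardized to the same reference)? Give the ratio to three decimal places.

Standard weights: 0.12, 0.11, 0.32, 0.35, 0.06, 0.04.
The 2005 intake: 0.1200×87.5 + 0.1100×91.6 + 0.3200×55.4 + 0.3500×60.8 + 0.0600×32.3 + 0.0400×16.6 = 62.1860 per 10000.
The 2018 intake: 0.1200×82.8 + 0.1100×75.0 + 0.3200×64.7 + 0.3500×46.1 + 0.0600×22.7 + 0.0400×11.7 = 56.8550 per 10000.
Ratio = 62.1860 ÷ 56.8550 = 1.09376.

1.094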